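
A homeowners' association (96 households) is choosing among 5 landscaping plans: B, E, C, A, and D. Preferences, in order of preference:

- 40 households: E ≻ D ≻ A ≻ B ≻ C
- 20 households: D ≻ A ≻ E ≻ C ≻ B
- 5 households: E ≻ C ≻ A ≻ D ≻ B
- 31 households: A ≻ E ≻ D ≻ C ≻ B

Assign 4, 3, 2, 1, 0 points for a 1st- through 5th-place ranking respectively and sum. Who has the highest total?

B: 40·1 + 20·0 + 5·0 + 31·0 = 40
E: 40·4 + 20·2 + 5·4 + 31·3 = 313
C: 40·0 + 20·1 + 5·3 + 31·1 = 66
A: 40·2 + 20·3 + 5·2 + 31·4 = 274
D: 40·3 + 20·4 + 5·1 + 31·2 = 267
E has the highest Borda score (313).

E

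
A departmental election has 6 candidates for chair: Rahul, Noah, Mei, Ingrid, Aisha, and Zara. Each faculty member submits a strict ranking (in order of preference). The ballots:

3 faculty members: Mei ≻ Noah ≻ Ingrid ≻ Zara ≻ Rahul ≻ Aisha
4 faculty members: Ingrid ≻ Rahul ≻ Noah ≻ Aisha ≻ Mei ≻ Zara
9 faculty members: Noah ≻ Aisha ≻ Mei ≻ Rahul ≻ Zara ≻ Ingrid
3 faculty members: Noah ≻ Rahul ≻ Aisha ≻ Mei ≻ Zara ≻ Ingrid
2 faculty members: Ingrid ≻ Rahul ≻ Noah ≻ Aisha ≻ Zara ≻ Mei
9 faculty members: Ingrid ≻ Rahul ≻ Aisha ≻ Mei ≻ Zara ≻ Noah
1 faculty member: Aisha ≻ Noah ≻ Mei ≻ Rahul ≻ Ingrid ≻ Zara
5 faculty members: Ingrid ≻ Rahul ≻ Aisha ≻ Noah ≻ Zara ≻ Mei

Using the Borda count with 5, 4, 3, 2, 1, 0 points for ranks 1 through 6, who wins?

Rahul

Rahul: 3·1 + 4·4 + 9·2 + 3·4 + 2·4 + 9·4 + 1·2 + 5·4 = 115
Noah: 3·4 + 4·3 + 9·5 + 3·5 + 2·3 + 9·0 + 1·4 + 5·2 = 104
Mei: 3·5 + 4·1 + 9·3 + 3·2 + 2·0 + 9·2 + 1·3 + 5·0 = 73
Ingrid: 3·3 + 4·5 + 9·0 + 3·0 + 2·5 + 9·5 + 1·1 + 5·5 = 110
Aisha: 3·0 + 4·2 + 9·4 + 3·3 + 2·2 + 9·3 + 1·5 + 5·3 = 104
Zara: 3·2 + 4·0 + 9·1 + 3·1 + 2·1 + 9·1 + 1·0 + 5·1 = 34
Rahul has the highest Borda score (115).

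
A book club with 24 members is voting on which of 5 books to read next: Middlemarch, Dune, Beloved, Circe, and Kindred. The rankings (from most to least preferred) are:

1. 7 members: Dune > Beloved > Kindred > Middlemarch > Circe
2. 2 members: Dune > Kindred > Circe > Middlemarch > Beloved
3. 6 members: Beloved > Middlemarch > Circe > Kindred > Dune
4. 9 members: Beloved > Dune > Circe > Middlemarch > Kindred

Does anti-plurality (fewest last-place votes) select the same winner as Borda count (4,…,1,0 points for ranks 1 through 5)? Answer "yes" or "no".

Anti-plurality — last-place votes: Middlemarch 0, Dune 6, Beloved 2, Circe 7, Kindred 9. Winner: Middlemarch.
Borda — scores: Middlemarch 36, Dune 63, Beloved 81, Circe 34, Kindred 26. Winner: Beloved.
The two methods disagree.

no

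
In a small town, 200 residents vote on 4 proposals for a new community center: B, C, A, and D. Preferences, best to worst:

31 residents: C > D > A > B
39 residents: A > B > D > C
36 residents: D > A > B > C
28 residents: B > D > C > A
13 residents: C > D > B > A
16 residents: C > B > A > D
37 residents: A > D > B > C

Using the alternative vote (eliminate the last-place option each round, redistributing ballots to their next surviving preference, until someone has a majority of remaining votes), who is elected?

D

Round 1: B 28, C 60, A 76, D 36. Eliminate B.
Round 2: C 60, A 76, D 64. Eliminate C.
Round 3: A 92, D 108. D has a majority.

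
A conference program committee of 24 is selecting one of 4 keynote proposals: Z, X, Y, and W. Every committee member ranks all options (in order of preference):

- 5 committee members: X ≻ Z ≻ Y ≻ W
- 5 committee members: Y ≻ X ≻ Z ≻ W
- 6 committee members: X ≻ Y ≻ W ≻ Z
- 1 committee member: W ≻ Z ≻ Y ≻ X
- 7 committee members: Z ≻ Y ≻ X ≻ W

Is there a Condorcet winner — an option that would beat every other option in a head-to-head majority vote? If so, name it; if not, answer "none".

none

Checking pairwise contests:
X beats Z 16–8.
Y beats X 13–11.
Z beats Y 13–11.
Z beats W 17–7.
Every option loses at least one head-to-head, so there is no Condorcet winner.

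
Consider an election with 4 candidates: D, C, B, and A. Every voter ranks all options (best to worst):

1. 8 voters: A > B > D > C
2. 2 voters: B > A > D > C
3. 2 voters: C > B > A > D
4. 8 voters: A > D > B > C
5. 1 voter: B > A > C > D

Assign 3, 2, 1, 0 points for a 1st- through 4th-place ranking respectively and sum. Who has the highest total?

A

D: 8·1 + 2·1 + 2·0 + 8·2 + 1·0 = 26
C: 8·0 + 2·0 + 2·3 + 8·0 + 1·1 = 7
B: 8·2 + 2·3 + 2·2 + 8·1 + 1·3 = 37
A: 8·3 + 2·2 + 2·1 + 8·3 + 1·2 = 56
A has the highest Borda score (56).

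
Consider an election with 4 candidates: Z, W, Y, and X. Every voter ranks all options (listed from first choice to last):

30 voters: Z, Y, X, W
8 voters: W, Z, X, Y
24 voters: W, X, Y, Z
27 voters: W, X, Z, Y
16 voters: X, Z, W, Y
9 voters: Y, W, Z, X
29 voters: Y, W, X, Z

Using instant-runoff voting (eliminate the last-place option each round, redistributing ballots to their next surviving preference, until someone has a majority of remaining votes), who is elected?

W

Round 1: Z 30, W 59, Y 38, X 16. Eliminate X.
Round 2: Z 46, W 59, Y 38. Eliminate Y.
Round 3: Z 46, W 97. W has a majority.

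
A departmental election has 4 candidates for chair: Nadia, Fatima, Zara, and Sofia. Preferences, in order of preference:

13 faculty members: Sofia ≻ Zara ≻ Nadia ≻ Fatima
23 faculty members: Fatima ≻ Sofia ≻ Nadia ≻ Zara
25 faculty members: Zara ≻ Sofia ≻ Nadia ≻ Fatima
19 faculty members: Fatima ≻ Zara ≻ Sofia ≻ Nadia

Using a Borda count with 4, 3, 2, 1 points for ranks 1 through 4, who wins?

Nadia: 13·2 + 23·2 + 25·2 + 19·1 = 141
Fatima: 13·1 + 23·4 + 25·1 + 19·4 = 206
Zara: 13·3 + 23·1 + 25·4 + 19·3 = 219
Sofia: 13·4 + 23·3 + 25·3 + 19·2 = 234
Sofia has the highest Borda score (234).

Sofia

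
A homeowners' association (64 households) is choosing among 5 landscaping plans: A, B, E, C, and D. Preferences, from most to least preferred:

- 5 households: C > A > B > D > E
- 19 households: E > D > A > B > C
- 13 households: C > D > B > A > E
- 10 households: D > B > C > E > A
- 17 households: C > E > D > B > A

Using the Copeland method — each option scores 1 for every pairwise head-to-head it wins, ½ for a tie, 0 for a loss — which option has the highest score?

C

A: loses to B, E, C, and D → score 0.
B: beats A; loses to E, C, and D → score 1.
E: beats A, B, and D; loses to C → score 3.
C: beats A, B, E, and D → score 4.
D: beats A and B; loses to E and C → score 2.
C has the best pairwise record.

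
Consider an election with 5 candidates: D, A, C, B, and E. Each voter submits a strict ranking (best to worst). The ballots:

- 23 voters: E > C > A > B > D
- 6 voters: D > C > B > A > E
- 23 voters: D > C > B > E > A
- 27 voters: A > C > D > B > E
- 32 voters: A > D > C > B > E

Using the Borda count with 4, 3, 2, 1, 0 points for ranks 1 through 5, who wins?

C

D: 23·0 + 6·4 + 23·4 + 27·2 + 32·3 = 266
A: 23·2 + 6·1 + 23·0 + 27·4 + 32·4 = 288
C: 23·3 + 6·3 + 23·3 + 27·3 + 32·2 = 301
B: 23·1 + 6·2 + 23·2 + 27·1 + 32·1 = 140
E: 23·4 + 6·0 + 23·1 + 27·0 + 32·0 = 115
C has the highest Borda score (301).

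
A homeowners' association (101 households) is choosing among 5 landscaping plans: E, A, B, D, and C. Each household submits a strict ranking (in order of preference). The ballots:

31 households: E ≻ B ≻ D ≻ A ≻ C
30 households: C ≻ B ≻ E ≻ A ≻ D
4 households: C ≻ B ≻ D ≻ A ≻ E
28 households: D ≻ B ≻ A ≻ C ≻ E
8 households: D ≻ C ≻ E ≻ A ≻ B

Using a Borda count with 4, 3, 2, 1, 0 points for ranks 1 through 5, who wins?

E: 31·4 + 30·2 + 4·0 + 28·0 + 8·2 = 200
A: 31·1 + 30·1 + 4·1 + 28·2 + 8·1 = 129
B: 31·3 + 30·3 + 4·3 + 28·3 + 8·0 = 279
D: 31·2 + 30·0 + 4·2 + 28·4 + 8·4 = 214
C: 31·0 + 30·4 + 4·4 + 28·1 + 8·3 = 188
B has the highest Borda score (279).

B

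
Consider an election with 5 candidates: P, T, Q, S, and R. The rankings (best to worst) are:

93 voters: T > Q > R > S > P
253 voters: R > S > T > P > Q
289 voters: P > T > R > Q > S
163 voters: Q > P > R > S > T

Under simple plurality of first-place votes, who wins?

P

First-place votes: P 289, T 93, Q 163, S 0, R 253.
P has the most first-place votes.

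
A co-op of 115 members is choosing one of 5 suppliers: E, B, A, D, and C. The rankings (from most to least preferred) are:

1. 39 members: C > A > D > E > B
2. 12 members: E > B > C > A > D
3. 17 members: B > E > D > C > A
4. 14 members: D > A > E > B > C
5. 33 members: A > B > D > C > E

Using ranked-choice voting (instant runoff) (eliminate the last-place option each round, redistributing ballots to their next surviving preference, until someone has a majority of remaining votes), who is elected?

C

Round 1: E 12, B 17, A 33, D 14, C 39. Eliminate E.
Round 2: B 29, A 33, D 14, C 39. Eliminate D.
Round 3: B 29, A 47, C 39. Eliminate B.
Round 4: A 47, C 68. C has a majority.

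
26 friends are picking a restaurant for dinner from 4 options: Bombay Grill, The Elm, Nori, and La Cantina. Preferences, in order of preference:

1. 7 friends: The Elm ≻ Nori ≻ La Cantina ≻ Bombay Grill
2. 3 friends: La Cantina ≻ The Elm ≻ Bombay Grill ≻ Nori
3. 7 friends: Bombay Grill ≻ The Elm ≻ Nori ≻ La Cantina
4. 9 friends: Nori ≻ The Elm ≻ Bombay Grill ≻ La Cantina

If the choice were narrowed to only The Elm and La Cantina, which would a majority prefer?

The Elm

Voters preferring The Elm to La Cantina: 23; preferring La Cantina to The Elm: 3.
The Elm wins the head-to-head.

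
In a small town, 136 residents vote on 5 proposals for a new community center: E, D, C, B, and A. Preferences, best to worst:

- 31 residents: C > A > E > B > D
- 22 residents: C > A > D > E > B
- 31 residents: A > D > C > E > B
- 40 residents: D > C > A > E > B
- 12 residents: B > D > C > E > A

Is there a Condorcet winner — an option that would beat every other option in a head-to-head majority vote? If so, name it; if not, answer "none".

Checking pairwise contests:
D beats E 105–31.
A beats D 84–52.
D beats C 83–53.
E beats B 124–12.
C beats A 105–31.
Every option loses at least one head-to-head, so there is no Condorcet winner.

none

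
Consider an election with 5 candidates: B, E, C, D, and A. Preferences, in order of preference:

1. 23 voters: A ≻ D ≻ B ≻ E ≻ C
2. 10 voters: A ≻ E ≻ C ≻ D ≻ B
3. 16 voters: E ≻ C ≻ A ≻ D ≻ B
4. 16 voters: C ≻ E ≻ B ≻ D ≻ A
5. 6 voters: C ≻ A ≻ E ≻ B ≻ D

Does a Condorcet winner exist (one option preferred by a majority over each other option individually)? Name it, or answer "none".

none

Checking pairwise contests:
E beats B 48–23.
A beats E 39–32.
E beats C 49–22.
E beats D 48–23.
C beats A 38–33.
Every option loses at least one head-to-head, so there is no Condorcet winner.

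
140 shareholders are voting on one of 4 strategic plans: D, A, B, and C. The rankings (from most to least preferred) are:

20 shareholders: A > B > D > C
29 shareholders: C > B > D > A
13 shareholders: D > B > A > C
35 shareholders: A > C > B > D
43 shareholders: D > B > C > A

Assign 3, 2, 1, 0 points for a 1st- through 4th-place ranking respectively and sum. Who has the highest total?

B

D: 20·1 + 29·1 + 13·3 + 35·0 + 43·3 = 217
A: 20·3 + 29·0 + 13·1 + 35·3 + 43·0 = 178
B: 20·2 + 29·2 + 13·2 + 35·1 + 43·2 = 245
C: 20·0 + 29·3 + 13·0 + 35·2 + 43·1 = 200
B has the highest Borda score (245).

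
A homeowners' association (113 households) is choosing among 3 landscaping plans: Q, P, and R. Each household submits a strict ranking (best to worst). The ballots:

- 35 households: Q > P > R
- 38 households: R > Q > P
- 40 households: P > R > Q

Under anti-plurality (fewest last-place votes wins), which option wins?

Last-place votes: Q 40, P 38, R 35.
R is ranked last by the fewest voters, so R wins.

R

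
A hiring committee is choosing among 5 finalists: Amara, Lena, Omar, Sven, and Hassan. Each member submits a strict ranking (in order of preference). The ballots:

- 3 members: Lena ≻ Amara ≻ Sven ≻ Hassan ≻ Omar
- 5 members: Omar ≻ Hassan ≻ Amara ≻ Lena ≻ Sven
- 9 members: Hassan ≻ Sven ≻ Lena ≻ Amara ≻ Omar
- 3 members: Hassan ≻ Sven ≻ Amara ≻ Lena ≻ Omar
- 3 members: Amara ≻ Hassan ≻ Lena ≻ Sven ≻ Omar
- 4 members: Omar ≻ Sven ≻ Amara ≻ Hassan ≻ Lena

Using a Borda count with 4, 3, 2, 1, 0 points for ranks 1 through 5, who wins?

Amara: 3·3 + 5·2 + 9·1 + 3·2 + 3·4 + 4·2 = 54
Lena: 3·4 + 5·1 + 9·2 + 3·1 + 3·2 + 4·0 = 44
Omar: 3·0 + 5·4 + 9·0 + 3·0 + 3·0 + 4·4 = 36
Sven: 3·2 + 5·0 + 9·3 + 3·3 + 3·1 + 4·3 = 57
Hassan: 3·1 + 5·3 + 9·4 + 3·4 + 3·3 + 4·1 = 79
Hassan has the highest Borda score (79).

Hassan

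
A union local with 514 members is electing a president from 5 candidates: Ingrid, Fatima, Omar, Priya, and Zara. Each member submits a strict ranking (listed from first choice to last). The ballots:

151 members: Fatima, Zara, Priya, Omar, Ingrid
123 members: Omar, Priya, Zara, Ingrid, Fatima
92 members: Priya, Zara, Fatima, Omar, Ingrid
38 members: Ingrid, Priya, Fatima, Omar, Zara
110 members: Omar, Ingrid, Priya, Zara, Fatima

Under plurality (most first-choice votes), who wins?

Omar

First-place votes: Ingrid 38, Fatima 151, Omar 233, Priya 92, Zara 0.
Omar has the most first-place votes.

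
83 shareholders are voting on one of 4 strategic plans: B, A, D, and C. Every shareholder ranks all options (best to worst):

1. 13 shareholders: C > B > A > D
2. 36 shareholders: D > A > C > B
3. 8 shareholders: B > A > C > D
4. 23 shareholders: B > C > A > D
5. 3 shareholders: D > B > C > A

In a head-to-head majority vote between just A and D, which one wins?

A

Voters preferring A to D: 44; preferring D to A: 39.
A wins the head-to-head.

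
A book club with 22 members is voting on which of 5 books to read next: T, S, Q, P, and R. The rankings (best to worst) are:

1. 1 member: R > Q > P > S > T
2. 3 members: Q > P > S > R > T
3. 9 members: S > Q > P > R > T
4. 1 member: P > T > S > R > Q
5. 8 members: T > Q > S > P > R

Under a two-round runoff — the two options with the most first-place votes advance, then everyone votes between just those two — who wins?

S

Round 1 first-place votes: T 8, S 9, Q 3, P 1, R 1.
S and T advance.
Runoff: S is preferred to T by 13 voters; T by 9.
S wins the runoff.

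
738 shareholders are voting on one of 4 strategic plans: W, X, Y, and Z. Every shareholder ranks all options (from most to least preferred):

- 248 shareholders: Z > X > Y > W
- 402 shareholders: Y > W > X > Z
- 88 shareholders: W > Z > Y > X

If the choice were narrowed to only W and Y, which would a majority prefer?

Voters preferring W to Y: 88; preferring Y to W: 650.
Y wins the head-to-head.

Y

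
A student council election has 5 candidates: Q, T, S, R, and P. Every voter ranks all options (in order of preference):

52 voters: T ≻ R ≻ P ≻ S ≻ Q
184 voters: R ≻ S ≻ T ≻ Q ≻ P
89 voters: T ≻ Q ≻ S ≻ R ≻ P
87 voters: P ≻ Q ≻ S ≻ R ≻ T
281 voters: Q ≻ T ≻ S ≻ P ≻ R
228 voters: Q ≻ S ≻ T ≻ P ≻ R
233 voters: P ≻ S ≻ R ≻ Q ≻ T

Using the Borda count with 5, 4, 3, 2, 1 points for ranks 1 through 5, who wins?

Q: 52·1 + 184·2 + 89·4 + 87·4 + 281·5 + 228·5 + 233·2 = 4135
T: 52·5 + 184·3 + 89·5 + 87·1 + 281·4 + 228·3 + 233·1 = 3385
S: 52·2 + 184·4 + 89·3 + 87·3 + 281·3 + 228·4 + 233·4 = 4055
R: 52·4 + 184·5 + 89·2 + 87·2 + 281·1 + 228·1 + 233·3 = 2688
P: 52·3 + 184·1 + 89·1 + 87·5 + 281·2 + 228·2 + 233·5 = 3047
Q has the highest Borda score (4135).

Q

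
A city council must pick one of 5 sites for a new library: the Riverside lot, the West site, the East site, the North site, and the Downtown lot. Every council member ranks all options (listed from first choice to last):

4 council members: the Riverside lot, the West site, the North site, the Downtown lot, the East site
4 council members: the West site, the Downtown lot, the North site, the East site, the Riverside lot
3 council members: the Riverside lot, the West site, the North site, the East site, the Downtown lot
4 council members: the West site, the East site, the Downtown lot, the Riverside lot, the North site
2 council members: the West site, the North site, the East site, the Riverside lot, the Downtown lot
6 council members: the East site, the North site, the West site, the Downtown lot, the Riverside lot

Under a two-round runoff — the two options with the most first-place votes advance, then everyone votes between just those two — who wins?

the West site

Round 1 first-place votes: the Riverside lot 7, the West site 10, the East site 6, the North site 0, the Downtown lot 0.
the West site and the Riverside lot advance.
Runoff: the West site is preferred to the Riverside lot by 16 voters; the Riverside lot by 7.
the West site wins the runoff.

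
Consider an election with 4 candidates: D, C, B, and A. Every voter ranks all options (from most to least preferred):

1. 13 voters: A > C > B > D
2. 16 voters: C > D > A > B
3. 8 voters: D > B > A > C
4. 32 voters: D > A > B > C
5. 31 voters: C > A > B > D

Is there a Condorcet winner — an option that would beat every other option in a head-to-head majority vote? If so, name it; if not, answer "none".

Checking pairwise contests:
C beats D 60–40.
A beats C 53–47.
D beats B 56–44.
D beats A 56–44.
Every option loses at least one head-to-head, so there is no Condorcet winner.

none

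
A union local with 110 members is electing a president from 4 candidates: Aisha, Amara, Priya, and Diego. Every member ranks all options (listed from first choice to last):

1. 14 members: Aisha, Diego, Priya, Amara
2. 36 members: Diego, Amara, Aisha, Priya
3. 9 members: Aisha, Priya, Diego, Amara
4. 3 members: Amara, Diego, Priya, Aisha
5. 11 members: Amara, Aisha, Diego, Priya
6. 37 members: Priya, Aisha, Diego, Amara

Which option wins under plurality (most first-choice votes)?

Priya

First-place votes: Aisha 23, Amara 14, Priya 37, Diego 36.
Priya has the most first-place votes.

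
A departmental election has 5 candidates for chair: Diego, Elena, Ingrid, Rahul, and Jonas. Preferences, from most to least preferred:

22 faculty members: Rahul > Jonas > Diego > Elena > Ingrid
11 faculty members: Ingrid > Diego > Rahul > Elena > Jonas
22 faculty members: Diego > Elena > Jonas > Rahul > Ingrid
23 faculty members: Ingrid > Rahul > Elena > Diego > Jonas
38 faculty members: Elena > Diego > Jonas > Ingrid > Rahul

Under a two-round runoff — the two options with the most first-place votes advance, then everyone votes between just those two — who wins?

Round 1 first-place votes: Diego 22, Elena 38, Ingrid 34, Rahul 22, Jonas 0.
Elena and Ingrid advance.
Runoff: Elena is preferred to Ingrid by 82 voters; Ingrid by 34.
Elena wins the runoff.

Elena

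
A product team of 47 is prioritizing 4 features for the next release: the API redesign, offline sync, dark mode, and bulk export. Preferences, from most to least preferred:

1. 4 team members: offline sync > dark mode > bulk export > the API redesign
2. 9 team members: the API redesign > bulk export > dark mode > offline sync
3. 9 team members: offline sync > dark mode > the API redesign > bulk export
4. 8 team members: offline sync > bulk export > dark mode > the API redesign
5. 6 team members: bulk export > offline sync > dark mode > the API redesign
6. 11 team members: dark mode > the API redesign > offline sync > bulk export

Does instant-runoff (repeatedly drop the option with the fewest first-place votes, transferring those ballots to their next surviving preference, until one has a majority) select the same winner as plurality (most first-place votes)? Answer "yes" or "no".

yes

Instant-runoff — R1 the API redesign 9, offline sync 21, dark mode 11, bulk export 6 (bulk export out); R2 the API redesign 9, offline sync 27, dark mode 11 (offline sync winner). Winner: offline sync.
Plurality — first-place votes: the API redesign 9, offline sync 21, dark mode 11, bulk export 6. Winner: offline sync.
The two methods agree.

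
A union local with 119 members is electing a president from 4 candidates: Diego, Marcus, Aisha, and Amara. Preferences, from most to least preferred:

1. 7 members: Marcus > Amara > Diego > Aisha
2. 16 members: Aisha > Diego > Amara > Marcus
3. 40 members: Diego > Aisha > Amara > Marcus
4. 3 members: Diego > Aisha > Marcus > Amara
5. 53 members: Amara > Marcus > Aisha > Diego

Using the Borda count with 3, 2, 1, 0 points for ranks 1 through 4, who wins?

Diego: 7·1 + 16·2 + 40·3 + 3·3 + 53·0 = 168
Marcus: 7·3 + 16·0 + 40·0 + 3·1 + 53·2 = 130
Aisha: 7·0 + 16·3 + 40·2 + 3·2 + 53·1 = 187
Amara: 7·2 + 16·1 + 40·1 + 3·0 + 53·3 = 229
Amara has the highest Borda score (229).

Amara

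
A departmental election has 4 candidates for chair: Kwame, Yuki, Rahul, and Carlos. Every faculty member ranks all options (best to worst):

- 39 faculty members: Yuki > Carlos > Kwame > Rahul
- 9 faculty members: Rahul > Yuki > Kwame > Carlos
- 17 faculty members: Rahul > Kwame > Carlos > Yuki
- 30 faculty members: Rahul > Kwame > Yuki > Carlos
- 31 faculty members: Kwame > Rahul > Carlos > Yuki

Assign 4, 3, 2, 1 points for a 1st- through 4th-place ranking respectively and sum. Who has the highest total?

Kwame

Kwame: 39·2 + 9·2 + 17·3 + 30·3 + 31·4 = 361
Yuki: 39·4 + 9·3 + 17·1 + 30·2 + 31·1 = 291
Rahul: 39·1 + 9·4 + 17·4 + 30·4 + 31·3 = 356
Carlos: 39·3 + 9·1 + 17·2 + 30·1 + 31·2 = 252
Kwame has the highest Borda score (361).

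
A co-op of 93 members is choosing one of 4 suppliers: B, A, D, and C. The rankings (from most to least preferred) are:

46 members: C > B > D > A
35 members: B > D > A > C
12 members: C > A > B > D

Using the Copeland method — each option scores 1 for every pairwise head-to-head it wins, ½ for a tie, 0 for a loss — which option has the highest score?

C

B: beats A and D; loses to C → score 2.
A: loses to B, D, and C → score 0.
D: beats A; loses to B and C → score 1.
C: beats B, A, and D → score 3.
C has the best pairwise record.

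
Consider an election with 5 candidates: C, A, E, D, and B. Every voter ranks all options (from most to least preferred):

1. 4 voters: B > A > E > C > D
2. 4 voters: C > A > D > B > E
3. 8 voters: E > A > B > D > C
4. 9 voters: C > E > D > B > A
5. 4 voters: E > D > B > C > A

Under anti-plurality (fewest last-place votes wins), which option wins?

Last-place votes: C 8, A 13, E 4, D 4, B 0.
B is ranked last by the fewest voters, so B wins.

B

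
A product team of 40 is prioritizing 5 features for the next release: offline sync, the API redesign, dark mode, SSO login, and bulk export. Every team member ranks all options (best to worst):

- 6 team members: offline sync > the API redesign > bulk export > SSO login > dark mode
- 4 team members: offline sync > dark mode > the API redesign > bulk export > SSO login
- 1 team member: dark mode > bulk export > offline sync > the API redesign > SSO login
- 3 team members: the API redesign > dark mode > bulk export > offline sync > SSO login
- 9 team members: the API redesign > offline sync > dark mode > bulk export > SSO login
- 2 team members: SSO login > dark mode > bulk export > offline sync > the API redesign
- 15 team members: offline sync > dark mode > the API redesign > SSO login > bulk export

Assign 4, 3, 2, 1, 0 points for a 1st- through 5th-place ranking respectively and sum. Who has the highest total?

offline sync: 6·4 + 4·4 + 1·2 + 3·1 + 9·3 + 2·1 + 15·4 = 134
the API redesign: 6·3 + 4·2 + 1·1 + 3·4 + 9·4 + 2·0 + 15·2 = 105
dark mode: 6·0 + 4·3 + 1·4 + 3·3 + 9·2 + 2·3 + 15·3 = 94
SSO login: 6·1 + 4·0 + 1·0 + 3·0 + 9·0 + 2·4 + 15·1 = 29
bulk export: 6·2 + 4·1 + 1·3 + 3·2 + 9·1 + 2·2 + 15·0 = 38
offline sync has the highest Borda score (134).

offline sync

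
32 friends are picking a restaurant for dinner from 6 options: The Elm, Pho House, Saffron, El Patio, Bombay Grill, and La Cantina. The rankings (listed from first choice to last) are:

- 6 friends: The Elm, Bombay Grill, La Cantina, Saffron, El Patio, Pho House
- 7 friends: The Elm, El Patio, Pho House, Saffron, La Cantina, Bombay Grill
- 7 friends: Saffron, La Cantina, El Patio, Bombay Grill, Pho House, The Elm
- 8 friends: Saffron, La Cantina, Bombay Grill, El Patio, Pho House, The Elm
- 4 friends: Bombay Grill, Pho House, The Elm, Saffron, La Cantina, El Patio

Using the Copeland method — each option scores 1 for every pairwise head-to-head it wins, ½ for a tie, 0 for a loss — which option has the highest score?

The Elm: beats Saffron, El Patio, and La Cantina; loses to Pho House and Bombay Grill → score 3.
Pho House: beats The Elm; loses to Saffron, El Patio, Bombay Grill, and La Cantina → score 1.
Saffron: beats Pho House, El Patio, Bombay Grill, and La Cantina; loses to The Elm → score 4.
El Patio: beats Pho House; loses to The Elm, Saffron, Bombay Grill, and La Cantina → score 1.
Bombay Grill: beats The Elm, Pho House, and El Patio; loses to Saffron and La Cantina → score 3.
La Cantina: beats Pho House, El Patio, and Bombay Grill; loses to The Elm and Saffron → score 3.
Saffron has the best pairwise record.

Saffron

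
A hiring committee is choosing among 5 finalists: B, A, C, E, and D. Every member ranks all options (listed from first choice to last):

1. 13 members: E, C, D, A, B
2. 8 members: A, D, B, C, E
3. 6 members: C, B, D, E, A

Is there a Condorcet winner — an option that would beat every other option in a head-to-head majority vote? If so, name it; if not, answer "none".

C vs B: 19–8 for C.
C vs A: 19–8 for C.
C vs E: 14–13 for C.
C vs D: 19–8 for C.
C beats every other option head-to-head.

C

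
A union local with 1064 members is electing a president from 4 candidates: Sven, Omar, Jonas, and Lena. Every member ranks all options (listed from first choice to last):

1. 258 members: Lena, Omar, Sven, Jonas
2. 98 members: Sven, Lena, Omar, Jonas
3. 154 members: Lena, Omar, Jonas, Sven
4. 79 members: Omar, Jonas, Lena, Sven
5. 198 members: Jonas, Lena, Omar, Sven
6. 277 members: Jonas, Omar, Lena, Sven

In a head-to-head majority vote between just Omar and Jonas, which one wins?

Voters preferring Omar to Jonas: 589; preferring Jonas to Omar: 475.
Omar wins the head-to-head.

Omar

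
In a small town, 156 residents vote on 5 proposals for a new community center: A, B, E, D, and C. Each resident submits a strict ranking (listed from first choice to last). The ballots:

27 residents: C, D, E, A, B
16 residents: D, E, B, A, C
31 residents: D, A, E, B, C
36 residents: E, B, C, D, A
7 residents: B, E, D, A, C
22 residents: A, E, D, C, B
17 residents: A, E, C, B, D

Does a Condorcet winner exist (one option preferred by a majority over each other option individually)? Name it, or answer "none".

E vs A: 86–70 for E.
E vs B: 149–7 for E.
E vs D: 82–74 for E.
E vs C: 129–27 for E.
E beats every other option head-to-head.

E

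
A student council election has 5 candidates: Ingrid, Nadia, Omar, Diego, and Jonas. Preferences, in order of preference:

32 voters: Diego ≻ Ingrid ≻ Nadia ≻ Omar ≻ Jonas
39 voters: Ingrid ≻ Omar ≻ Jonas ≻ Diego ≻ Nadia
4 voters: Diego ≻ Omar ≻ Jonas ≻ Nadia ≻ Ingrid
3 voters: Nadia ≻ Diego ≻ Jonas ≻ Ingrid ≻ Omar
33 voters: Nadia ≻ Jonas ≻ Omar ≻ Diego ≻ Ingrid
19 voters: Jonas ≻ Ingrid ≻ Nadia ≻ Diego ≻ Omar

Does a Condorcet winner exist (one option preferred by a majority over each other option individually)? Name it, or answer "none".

none

Checking pairwise contests:
Diego beats Ingrid 72–58.
Ingrid beats Nadia 90–40.
Ingrid beats Omar 93–37.
Omar beats Diego 72–58.
Ingrid beats Jonas 71–59.
Every option loses at least one head-to-head, so there is no Condorcet winner.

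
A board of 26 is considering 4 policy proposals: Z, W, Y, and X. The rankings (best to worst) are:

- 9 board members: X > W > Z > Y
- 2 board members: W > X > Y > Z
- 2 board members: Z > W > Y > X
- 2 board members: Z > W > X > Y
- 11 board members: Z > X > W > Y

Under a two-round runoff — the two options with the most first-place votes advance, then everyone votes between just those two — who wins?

Z

Round 1 first-place votes: Z 15, W 2, Y 0, X 9.
Z and X advance.
Runoff: Z is preferred to X by 15 voters; X by 11.
Z wins the runoff.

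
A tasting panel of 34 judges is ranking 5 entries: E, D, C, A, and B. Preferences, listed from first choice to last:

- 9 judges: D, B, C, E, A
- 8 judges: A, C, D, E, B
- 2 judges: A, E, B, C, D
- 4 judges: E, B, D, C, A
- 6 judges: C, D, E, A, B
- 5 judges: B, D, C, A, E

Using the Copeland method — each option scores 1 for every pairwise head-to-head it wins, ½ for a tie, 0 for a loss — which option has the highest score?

D

E: beats A and B; loses to D and C → score 2.
D: beats E, C, A, and B → score 4.
C: beats E and A; loses to D and B → score 2.
A: loses to E, D, C, and B → score 0.
B: beats C and A; loses to E and D → score 2.
D has the best pairwise record.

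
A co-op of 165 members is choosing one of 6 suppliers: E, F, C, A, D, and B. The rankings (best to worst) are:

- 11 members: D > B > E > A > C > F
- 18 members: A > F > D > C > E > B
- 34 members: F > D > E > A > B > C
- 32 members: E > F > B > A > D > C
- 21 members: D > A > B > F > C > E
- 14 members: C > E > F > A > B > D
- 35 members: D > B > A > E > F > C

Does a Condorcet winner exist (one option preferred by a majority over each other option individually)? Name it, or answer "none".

Checking pairwise contests:
D beats E 119–46.
E beats F 92–73.
E beats C 112–53.
E beats A 91–74.
F beats D 98–67.
E beats B 98–67.
Every option loses at least one head-to-head, so there is no Condorcet winner.

none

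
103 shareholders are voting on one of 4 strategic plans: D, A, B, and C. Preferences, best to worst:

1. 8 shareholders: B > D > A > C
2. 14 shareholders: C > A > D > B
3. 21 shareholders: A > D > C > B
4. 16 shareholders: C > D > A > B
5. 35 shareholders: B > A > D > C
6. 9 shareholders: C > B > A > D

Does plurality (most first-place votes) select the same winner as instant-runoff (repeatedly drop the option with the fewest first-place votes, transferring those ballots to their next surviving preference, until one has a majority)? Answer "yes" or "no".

no

Plurality — first-place votes: D 0, A 21, B 43, C 39. Winner: B.
Instant-runoff — R1 D 0, A 21, B 43, C 39 (D out); R2 A 21, B 43, C 39 (A out); R3 B 43, C 60 (C winner). Winner: C.
The two methods disagree.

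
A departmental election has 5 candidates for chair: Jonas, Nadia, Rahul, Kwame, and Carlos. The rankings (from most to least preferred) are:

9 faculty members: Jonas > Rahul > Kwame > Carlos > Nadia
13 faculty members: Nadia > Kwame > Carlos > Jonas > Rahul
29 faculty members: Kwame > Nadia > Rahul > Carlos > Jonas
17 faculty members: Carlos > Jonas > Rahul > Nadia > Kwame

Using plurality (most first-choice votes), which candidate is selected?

First-place votes: Jonas 9, Nadia 13, Rahul 0, Kwame 29, Carlos 17.
Kwame has the most first-place votes.

Kwame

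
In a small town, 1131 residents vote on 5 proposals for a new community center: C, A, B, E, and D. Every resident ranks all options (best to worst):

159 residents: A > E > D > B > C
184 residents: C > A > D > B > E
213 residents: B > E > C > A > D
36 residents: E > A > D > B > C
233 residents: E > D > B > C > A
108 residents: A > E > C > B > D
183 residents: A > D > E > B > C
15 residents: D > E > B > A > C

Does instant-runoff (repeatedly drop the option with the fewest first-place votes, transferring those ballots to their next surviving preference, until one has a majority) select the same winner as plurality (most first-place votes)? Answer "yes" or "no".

Instant-runoff — R1 C 184, A 450, B 213, E 269, D 15 (D out); R2 C 184, A 450, B 213, E 284 (C out); R3 A 634, B 213, E 284 (A winner). Winner: A.
Plurality — first-place votes: C 184, A 450, B 213, E 269, D 15. Winner: A.
The two methods agree.

yes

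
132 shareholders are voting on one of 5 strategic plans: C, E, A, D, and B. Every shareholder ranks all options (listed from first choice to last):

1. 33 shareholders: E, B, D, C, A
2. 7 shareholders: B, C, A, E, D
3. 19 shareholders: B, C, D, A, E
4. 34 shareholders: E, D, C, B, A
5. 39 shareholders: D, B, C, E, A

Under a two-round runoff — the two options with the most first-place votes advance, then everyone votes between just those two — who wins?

E

Round 1 first-place votes: C 0, E 67, A 0, D 39, B 26.
E and D advance.
Runoff: E is preferred to D by 74 voters; D by 58.
E wins the runoff.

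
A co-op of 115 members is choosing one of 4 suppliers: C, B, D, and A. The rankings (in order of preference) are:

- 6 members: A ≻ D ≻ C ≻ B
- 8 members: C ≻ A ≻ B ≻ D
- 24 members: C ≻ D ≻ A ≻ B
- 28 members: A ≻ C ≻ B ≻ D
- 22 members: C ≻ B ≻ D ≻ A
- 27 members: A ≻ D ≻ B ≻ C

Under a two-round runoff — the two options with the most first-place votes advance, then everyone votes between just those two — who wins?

Round 1 first-place votes: C 54, B 0, D 0, A 61.
A and C advance.
Runoff: A is preferred to C by 61 voters; C by 54.
A wins the runoff.

A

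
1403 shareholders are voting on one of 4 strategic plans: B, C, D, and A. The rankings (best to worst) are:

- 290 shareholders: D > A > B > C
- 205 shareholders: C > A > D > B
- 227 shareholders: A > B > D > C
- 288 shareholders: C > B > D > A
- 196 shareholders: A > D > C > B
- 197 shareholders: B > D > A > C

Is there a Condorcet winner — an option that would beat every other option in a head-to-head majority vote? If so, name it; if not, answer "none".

Checking pairwise contests:
A beats B 918–485.
B beats C 714–689.
B beats D 712–691.
D beats A 775–628.
Every option loses at least one head-to-head, so there is no Condorcet winner.

none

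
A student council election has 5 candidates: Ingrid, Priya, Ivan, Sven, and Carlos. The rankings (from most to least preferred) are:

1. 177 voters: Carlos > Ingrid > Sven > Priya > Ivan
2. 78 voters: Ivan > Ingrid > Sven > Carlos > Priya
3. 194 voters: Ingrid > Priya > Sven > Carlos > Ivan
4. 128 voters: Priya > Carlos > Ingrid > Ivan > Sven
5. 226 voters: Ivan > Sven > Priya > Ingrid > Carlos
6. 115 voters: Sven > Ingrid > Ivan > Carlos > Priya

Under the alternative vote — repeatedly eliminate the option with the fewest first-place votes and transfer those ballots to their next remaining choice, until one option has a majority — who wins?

Ingrid

Round 1: Ingrid 194, Priya 128, Ivan 304, Sven 115, Carlos 177. Eliminate Sven.
Round 2: Ingrid 309, Priya 128, Ivan 304, Carlos 177. Eliminate Priya.
Round 3: Ingrid 309, Ivan 304, Carlos 305. Eliminate Ivan.
Round 4: Ingrid 613, Carlos 305. Ingrid has a majority.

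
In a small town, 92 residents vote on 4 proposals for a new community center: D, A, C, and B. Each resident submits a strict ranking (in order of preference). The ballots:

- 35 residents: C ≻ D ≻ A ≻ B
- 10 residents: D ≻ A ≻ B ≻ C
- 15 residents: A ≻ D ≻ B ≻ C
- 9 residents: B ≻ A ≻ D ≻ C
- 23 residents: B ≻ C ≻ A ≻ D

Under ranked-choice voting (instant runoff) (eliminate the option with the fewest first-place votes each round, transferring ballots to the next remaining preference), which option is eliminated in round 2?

Round 1: D 10, A 15, C 35, B 32. Eliminate D.
Round 2: A 25, C 35, B 32. Eliminate A.

A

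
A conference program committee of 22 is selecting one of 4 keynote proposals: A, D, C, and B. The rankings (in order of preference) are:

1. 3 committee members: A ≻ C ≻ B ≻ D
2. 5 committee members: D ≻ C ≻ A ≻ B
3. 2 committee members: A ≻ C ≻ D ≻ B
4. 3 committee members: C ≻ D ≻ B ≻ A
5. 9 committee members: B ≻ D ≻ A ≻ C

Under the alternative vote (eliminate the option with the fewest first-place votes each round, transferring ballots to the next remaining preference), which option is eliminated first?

Round 1: A 5, D 5, C 3, B 9. Eliminate C.

C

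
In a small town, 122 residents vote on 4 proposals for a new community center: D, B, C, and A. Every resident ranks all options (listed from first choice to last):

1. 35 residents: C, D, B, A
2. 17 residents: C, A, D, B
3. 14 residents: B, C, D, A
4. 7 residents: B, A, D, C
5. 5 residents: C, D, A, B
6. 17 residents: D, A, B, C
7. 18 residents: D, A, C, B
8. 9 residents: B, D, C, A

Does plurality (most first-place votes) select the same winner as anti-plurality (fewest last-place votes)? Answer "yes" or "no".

Plurality — first-place votes: D 35, B 30, C 57, A 0. Winner: C.
Anti-plurality — last-place votes: D 0, B 40, C 24, A 58. Winner: D.
The two methods disagree.

no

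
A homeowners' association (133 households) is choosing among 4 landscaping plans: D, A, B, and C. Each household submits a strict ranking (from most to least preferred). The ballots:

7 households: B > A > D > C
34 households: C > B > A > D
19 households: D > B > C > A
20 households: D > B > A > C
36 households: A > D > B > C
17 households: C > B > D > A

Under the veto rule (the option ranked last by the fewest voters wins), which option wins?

B

Last-place votes: D 34, A 36, B 0, C 63.
B is ranked last by the fewest voters, so B wins.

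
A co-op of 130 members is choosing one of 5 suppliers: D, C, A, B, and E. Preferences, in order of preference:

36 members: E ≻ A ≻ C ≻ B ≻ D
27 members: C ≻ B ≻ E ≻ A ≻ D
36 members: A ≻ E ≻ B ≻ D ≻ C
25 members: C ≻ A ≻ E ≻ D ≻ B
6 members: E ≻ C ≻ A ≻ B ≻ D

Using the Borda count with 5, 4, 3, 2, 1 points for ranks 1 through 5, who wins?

E

D: 36·1 + 27·1 + 36·2 + 25·2 + 6·1 = 191
C: 36·3 + 27·5 + 36·1 + 25·5 + 6·4 = 428
A: 36·4 + 27·2 + 36·5 + 25·4 + 6·3 = 496
B: 36·2 + 27·4 + 36·3 + 25·1 + 6·2 = 325
E: 36·5 + 27·3 + 36·4 + 25·3 + 6·5 = 510
E has the highest Borda score (510).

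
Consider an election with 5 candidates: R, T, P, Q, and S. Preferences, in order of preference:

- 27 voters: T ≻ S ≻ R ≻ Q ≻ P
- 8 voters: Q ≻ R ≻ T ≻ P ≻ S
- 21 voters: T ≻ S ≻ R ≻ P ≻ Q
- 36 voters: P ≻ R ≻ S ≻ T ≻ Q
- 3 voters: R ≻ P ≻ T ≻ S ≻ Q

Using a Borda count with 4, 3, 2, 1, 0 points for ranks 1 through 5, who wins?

R: 27·2 + 8·3 + 21·2 + 36·3 + 3·4 = 240
T: 27·4 + 8·2 + 21·4 + 36·1 + 3·2 = 250
P: 27·0 + 8·1 + 21·1 + 36·4 + 3·3 = 182
Q: 27·1 + 8·4 + 21·0 + 36·0 + 3·0 = 59
S: 27·3 + 8·0 + 21·3 + 36·2 + 3·1 = 219
T has the highest Borda score (250).

T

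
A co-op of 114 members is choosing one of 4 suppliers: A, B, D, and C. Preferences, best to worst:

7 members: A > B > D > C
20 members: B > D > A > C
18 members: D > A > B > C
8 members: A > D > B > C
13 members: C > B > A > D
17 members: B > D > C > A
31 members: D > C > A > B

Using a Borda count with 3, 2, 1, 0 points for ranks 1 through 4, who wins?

A: 7·3 + 20·1 + 18·2 + 8·3 + 13·1 + 17·0 + 31·1 = 145
B: 7·2 + 20·3 + 18·1 + 8·1 + 13·2 + 17·3 + 31·0 = 177
D: 7·1 + 20·2 + 18·3 + 8·2 + 13·0 + 17·2 + 31·3 = 244
C: 7·0 + 20·0 + 18·0 + 8·0 + 13·3 + 17·1 + 31·2 = 118
D has the highest Borda score (244).

D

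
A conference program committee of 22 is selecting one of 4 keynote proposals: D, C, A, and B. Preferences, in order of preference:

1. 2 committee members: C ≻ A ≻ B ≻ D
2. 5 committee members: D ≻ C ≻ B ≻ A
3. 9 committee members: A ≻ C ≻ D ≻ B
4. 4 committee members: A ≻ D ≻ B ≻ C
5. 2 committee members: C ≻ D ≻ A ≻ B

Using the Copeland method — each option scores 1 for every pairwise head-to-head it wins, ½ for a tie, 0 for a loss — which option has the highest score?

A

D: beats B; loses to C and A → score 1.
C: beats D and B; loses to A → score 2.
A: beats D, C, and B → score 3.
B: loses to D, C, and A → score 0.
A has the best pairwise record.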